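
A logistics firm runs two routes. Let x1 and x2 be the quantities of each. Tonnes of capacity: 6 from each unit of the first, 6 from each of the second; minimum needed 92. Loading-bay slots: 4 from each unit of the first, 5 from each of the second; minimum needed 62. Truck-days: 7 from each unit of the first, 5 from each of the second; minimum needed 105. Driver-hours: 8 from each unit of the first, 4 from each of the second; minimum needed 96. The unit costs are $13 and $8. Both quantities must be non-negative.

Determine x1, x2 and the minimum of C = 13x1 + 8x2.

x1 = 5, x2 = 14, minimum C = 177

Extreme points and C = 13x1 + 8x2:
  (0, 24) → C = 192
  (31/2, 0) → C = 403/2
  (44/3, 2/3) → C = 196
  (85/6, 7/6) → C = 387/2
  (5, 14) → C = 177
The feasible region is unbounded (it extends along (0, 1), (1, 0)), but C strictly increases along every unbounded feasible direction, so there is no improving ray and the minimum is attained at a vertex.

The binding constraints are 7x1 + 5x2 = 105 and 8x1 + 4x2 = 96.
Solving simultaneously gives x1 = 5, x2 = 14.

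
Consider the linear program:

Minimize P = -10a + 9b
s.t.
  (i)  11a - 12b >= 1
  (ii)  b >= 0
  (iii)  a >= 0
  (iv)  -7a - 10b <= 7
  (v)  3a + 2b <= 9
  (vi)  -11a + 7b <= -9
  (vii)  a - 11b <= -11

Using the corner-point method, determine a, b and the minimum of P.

a = 11/5, b = 6/5, minimum P = -56/5

Extreme points and P = -10a + 9b:
  (55/29, 48/29) → P = -118/29
  (101/55, 8/5) → P = -218/55
  (11/5, 6/5) → P = -56/5
  (88/57, 65/57) → P = -295/57

The optimum lies where 3a + 2b = 9 and a - 11b = -11.
Solving simultaneously gives a = 11/5, b = 6/5.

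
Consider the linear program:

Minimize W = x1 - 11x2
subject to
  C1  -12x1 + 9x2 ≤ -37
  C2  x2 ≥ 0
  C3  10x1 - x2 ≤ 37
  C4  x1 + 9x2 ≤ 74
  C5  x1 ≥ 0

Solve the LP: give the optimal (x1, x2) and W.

x1 = 148/39, x2 = 37/39, minimum W = -259/39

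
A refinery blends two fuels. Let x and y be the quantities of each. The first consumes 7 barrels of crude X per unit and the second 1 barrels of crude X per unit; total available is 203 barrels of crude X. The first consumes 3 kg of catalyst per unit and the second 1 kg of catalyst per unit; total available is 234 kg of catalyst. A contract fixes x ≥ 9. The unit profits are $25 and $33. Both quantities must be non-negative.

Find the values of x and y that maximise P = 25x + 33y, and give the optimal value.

x = 9, y = 140, maximum P = 4845

The binding constraints are 7x + y = 203 and x = 9.
Solving simultaneously gives x = 9, y = 140.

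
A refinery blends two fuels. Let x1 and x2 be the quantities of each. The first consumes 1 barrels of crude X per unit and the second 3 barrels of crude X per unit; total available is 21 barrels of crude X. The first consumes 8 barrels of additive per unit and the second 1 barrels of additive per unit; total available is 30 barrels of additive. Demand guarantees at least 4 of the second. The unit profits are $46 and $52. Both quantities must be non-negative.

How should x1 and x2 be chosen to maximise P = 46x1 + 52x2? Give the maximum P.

x1 = 3, x2 = 6, maximum P = 450

Corner points and P = 46x1 + 52x2:
  (0, 7) → P = 364
  (0, 4) → P = 208
  (3, 6) → P = 450
  (13/4, 4) → P = 715/2

The binding constraints are x1 + 3x2 = 21 and 8x1 + x2 = 30.
Solving simultaneously gives x1 = 3, x2 = 6.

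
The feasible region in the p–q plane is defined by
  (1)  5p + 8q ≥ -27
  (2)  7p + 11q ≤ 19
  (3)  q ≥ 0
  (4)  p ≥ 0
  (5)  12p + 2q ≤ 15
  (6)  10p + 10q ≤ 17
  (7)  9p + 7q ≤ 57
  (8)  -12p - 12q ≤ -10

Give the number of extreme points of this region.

Intersecting each pair of boundary lines and keeping only the points that satisfy every inequality leaves:
  (5/4, 0)
  (5/6, 0)
  (0, 17/10)
  (0, 5/6)
  (29/25, 27/50)

5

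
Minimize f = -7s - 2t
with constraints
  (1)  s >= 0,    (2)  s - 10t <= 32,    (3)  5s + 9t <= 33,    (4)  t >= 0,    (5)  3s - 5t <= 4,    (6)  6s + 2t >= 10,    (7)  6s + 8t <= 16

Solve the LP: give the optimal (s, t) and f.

Feasible corners and f = -7s - 2t:
  (29/18, 1/6) → f = -209/18
  (56/27, 4/9) → f = -416/27
  (4/3, 1) → f = -34/3

The optimum lies where 3s - 5t = 4 and 6s + 8t = 16.
Solving simultaneously gives s = 56/27, t = 4/9.

s = 56/27, t = 4/9, minimum f = -416/27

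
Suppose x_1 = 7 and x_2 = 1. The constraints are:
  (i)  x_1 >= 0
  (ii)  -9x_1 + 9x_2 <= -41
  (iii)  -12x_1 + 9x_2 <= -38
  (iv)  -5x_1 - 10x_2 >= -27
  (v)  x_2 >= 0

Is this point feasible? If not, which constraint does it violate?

not feasible — violates (iv)

Constraint (iv): -5x_1 - 10x_2 = -45, which is not ≥ -27. All other constraints are satisfied.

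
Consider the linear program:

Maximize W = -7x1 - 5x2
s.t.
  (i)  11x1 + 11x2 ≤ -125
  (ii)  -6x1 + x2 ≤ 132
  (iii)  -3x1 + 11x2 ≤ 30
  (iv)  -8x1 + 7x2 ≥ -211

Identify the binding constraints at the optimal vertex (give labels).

Corner points and W = -7x1 - 5x2:
  (-155/14, -45/154) → W = 6080/77
  (482/55, -1107/55) → W = 2161/55
  (-158/7, -24/7) → W = 1226/7
  (-1135/34, -1161/17) → W = 19555/34

The maximum is at (-1135/34, -1161/17). Substituting into each constraint, equality holds for (ii) and (iv); the remaining constraints have slack.

(ii) and (iv)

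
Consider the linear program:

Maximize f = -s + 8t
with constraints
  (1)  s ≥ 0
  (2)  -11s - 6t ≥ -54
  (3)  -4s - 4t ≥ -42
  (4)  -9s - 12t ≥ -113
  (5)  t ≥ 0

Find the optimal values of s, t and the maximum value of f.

Extreme points and f = -s + 8t:
  (0, 9) → f = 72
  (0, 0) → f = 0
  (54/11, 0) → f = -54/11

s = 0, t = 9, maximum f = 72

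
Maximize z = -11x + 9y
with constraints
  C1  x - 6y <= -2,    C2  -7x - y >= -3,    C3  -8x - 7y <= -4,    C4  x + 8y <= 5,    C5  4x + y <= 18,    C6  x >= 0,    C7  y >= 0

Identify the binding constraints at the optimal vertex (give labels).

Vertices and z = -11x + 9y:
  (16/43, 17/43) → z = -23/43
  (2/11, 4/11) → z = 14/11
  (19/55, 32/55) → z = 79/55
  (0, 4/7) → z = 36/7
  (0, 5/8) → z = 45/8

The maximum is at (0, 5/8). Substituting into each constraint, equality holds for C4 and C6; the remaining constraints have slack.

C4 and C6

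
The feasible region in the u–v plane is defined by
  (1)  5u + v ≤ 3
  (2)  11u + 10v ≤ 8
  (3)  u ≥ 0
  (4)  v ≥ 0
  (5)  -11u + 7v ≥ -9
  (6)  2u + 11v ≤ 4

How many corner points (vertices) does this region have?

5

The feasible vertices (each the meet of two boundaries and inside every other half-plane) are:
  (22/39, 7/39)
  (3/5, 0)
  (48/101, 28/101)
  (0, 0)
  (0, 4/11)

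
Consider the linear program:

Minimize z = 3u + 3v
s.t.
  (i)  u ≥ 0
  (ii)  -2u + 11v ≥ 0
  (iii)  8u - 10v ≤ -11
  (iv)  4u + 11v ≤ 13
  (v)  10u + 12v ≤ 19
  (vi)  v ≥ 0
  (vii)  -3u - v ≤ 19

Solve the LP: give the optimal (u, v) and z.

Extreme points and z = 3u + 3v:
  (0, 11/10) → z = 33/10
  (0, 13/11) → z = 39/11
  (9/128, 37/32) → z = 471/128

At the optimal vertex, u = 0 and 8u - 10v = -11.
Solving simultaneously gives u = 0, v = 11/10.

u = 0, v = 11/10, minimum z = 33/10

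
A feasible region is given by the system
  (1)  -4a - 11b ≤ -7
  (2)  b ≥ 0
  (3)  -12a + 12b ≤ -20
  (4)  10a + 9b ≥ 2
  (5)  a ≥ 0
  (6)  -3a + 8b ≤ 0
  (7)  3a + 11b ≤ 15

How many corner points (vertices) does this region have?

The feasible vertices (each the meet of two boundaries and inside every other half-plane) are:
  (7/4, 0)
  (76/45, 1/45)
  (5, 0)
  (50/21, 5/7)

4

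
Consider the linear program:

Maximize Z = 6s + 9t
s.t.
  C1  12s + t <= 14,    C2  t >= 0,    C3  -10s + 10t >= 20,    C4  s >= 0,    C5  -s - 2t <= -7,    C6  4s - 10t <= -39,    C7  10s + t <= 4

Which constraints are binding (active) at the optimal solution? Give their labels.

C4 and C7

Extreme points and Z = 6s + 9t:
  (0, 39/10) → Z = 351/10
  (0, 4) → Z = 36
  (1/104, 203/52) → Z = 915/26

The maximum is at (0, 4). Substituting into each constraint, equality holds for C4 and C7; the remaining constraints have slack.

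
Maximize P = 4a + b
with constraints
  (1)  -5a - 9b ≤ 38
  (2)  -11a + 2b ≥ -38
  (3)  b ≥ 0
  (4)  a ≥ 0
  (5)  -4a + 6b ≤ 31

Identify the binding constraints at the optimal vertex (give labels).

Corner points and P = 4a + b:
  (38/11, 0) → P = 152/11
  (5, 17/2) → P = 57/2
  (0, 0) → P = 0
  (0, 31/6) → P = 31/6

The maximum is at (5, 17/2). Substituting into each constraint, equality holds for (2) and (5); the remaining constraints have slack.

(2) and (5)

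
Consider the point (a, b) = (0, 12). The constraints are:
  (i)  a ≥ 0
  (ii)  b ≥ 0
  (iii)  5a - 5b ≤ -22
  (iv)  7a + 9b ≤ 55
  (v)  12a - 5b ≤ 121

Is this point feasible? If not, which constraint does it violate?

Constraint (iv): 7a + 9b = 108, which is not ≤ 55. All other constraints are satisfied.

not feasible — violates (iv)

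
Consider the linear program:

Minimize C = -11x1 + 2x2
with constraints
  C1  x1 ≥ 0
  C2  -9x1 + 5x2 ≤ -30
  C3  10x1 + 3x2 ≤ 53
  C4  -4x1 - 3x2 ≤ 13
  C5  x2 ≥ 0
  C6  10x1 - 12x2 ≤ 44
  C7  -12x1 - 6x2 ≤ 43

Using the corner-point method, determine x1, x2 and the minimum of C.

x1 = 128/25, x2 = 3/5, minimum C = -1378/25

Feasible corners and C = -11x1 + 2x2:
  (355/77, 177/77) → C = -3551/77
  (10/3, 0) → C = -110/3
  (128/25, 3/5) → C = -1378/25
  (22/5, 0) → C = -242/5

The binding constraints are 10x1 + 3x2 = 53 and 10x1 - 12x2 = 44.
Solving simultaneously gives x1 = 128/25, x2 = 3/5.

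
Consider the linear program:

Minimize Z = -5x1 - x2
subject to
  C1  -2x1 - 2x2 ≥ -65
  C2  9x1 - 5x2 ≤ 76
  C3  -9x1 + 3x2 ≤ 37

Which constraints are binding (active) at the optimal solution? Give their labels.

Corner points and Z = -5x1 - x2:
  (477/28, 433/28) → Z = -1409/14
  (121/24, 659/24) → Z = -158/3
  (-413/18, -113/2) → Z = 1541/9

The minimum is at (477/28, 433/28). Substituting into each constraint, equality holds for C1 and C2; the remaining constraints have slack.

C1 and C2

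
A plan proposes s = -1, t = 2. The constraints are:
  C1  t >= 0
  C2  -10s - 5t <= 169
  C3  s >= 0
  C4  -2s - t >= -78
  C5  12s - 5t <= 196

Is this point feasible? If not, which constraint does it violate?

not feasible — violates C3

Constraint C3: s = -1, which is not ≥ 0. All other constraints are satisfied.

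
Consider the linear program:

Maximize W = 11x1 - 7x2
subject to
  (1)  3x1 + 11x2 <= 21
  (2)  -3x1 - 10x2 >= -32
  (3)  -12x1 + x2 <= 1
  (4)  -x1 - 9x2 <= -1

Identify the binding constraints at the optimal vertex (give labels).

Extreme points and W = 11x1 - 7x2:
  (2/27, 17/9) → W = -335/27
  (89/8, -9/8) → W = 521/4
  (-8/109, 13/109) → W = -179/109

The maximum is at (89/8, -9/8). Substituting into each constraint, equality holds for (1) and (4); the remaining constraints have slack.

(1) and (4)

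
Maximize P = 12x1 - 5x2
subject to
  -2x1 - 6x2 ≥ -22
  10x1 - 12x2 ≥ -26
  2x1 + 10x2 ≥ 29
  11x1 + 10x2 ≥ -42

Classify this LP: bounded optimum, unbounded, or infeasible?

Vertices and P = 12x1 - 5x2:
  (9/7, 68/21) → P = -16/21
  (23/4, 7/4) → P = 241/4
  (22/31, 171/62) → P = -327/62
The feasible region has finitely many vertices and no improving ray; the maximum is 241/4 at (23/4, 7/4).

bounded optimum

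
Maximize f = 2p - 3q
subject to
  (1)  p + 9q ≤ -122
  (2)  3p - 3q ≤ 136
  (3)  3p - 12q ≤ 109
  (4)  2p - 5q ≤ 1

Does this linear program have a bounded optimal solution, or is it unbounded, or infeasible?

Feasible corners and f = 2p - 3q:
  (-601/23, -245/23) → f = -467/23
  (-533/9, -215/9) → f = -421/9
The feasible region has finitely many vertices and no improving ray; the maximum is -467/23 at (-601/23, -245/23).

bounded optimum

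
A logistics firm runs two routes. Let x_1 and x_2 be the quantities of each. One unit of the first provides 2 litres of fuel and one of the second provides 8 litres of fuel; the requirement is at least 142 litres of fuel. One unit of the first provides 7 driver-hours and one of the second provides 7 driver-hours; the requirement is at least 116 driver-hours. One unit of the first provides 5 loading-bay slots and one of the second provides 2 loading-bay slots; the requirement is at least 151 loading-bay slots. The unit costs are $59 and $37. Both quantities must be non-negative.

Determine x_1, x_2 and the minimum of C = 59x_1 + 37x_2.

x_1 = 77/3, x_2 = 34/3, minimum C = 5801/3

Extreme points and C = 59x_1 + 37x_2:
  (0, 151/2) → C = 5587/2
  (71, 0) → C = 4189
  (77/3, 34/3) → C = 5801/3
The feasible region is unbounded (it extends along (0, 1), (1, 0)), but C strictly increases along every unbounded feasible direction, so there is no improving ray and the minimum is attained at a vertex.

The binding constraints are 2x_1 + 8x_2 = 142 and 5x_1 + 2x_2 = 151.
Solving simultaneously gives x_1 = 77/3, x_2 = 34/3.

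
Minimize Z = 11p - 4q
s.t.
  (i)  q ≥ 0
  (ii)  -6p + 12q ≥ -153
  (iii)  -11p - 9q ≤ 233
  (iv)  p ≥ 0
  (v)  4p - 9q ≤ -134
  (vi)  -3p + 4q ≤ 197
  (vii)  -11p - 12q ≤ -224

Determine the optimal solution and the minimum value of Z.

p = 0, q = 197/4, minimum Z = -197

Extreme points and Z = 11p - 4q:
  (995/2, 236) → Z = 9057/2
  (0, 197/4) → Z = -197
  (0, 56/3) → Z = -224/3
  (136/49, 790/49) → Z = -1664/49
The feasible region is unbounded (it extends along (4, 3), (2, 1)), but Z strictly increases along every unbounded feasible direction, so there is no improving ray and the minimum is attained at a vertex.

The binding constraints are p = 0 and -3p + 4q = 197.
Solving simultaneously gives p = 0, q = 197/4.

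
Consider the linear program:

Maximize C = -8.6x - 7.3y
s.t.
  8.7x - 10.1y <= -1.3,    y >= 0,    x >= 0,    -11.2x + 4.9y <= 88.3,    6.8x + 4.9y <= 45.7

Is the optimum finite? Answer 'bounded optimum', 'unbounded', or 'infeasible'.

bounded optimum

Feasible corners and C = -8.6x - 7.3y:
  (0, 13/101) → C = -949/1010
  (45520/11131, 40643/11131) → C = -6881659/111310
  (0, 457/49) → C = -33361/490
The feasible region has finitely many vertices and no improving ray; the maximum is -949/1010 at (0, 13/101).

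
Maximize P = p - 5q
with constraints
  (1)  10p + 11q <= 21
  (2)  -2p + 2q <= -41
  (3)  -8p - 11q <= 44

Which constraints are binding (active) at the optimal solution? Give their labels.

Vertices and P = p - 5q:
  (493/42, -184/21) → P = 2333/42
  (65/2, -304/11) → P = 3755/22
  (363/38, -208/19) → P = 2443/38

The maximum is at (65/2, -304/11). Substituting into each constraint, equality holds for (1) and (3); the remaining constraints have slack.

(1) and (3)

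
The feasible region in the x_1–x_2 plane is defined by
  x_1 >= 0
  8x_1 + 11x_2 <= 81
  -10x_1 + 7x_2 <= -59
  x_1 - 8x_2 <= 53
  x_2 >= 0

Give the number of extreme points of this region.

3

Of the 10 pairwise boundary intersections, those satisfying every inequality are:
  (608/83, 169/83)
  (81/8, 0)
  (59/10, 0)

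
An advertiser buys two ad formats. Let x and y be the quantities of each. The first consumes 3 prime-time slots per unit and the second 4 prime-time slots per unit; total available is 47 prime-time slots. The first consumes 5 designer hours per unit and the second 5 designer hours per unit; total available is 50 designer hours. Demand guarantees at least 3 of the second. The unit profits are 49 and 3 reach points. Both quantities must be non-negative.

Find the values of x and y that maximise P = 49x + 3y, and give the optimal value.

x = 7, y = 3, maximum P = 352

Vertices and P = 49x + 3y:
  (0, 10) → P = 30
  (0, 3) → P = 9
  (7, 3) → P = 352

The optimum lies where 5x + 5y = 50 and y = 3.
Solving simultaneously gives x = 7, y = 3.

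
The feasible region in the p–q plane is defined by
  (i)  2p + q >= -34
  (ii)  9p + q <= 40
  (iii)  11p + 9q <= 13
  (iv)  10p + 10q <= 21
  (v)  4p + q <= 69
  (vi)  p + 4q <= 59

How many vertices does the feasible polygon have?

Of the 15 pairwise boundary intersections, those satisfying every inequality are:
  (74/7, -386/7)
  (-195/7, 152/7)
  (347/70, -323/70)
  (-59/20, 101/20)
  (-253/15, 569/30)

5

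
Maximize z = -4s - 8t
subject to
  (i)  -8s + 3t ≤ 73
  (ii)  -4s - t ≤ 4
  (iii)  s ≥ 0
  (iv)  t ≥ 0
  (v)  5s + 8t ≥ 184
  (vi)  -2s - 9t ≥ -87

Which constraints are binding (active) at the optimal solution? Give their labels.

Feasible corners and z = -4s - 8t:
  (184/5, 0) → z = -736/5
  (87/2, 0) → z = -174
  (960/29, 67/29) → z = -4376/29

The maximum is at (184/5, 0). Substituting into each constraint, equality holds for (iv) and (v); the remaining constraints have slack.

(iv) and (v)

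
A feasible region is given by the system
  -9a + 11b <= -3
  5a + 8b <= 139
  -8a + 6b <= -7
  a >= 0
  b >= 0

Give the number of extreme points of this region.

4

The feasible vertices (each the meet of two boundaries and inside every other half-plane) are:
  (1553/127, 1236/127)
  (59/34, 39/34)
  (139/5, 0)
  (7/8, 0)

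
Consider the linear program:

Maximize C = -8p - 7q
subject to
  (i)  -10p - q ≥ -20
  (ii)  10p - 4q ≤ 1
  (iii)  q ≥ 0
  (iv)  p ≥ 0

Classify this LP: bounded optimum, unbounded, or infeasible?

bounded optimum

Corner points and C = -8p - 7q:
  (81/50, 19/5) → C = -989/25
  (0, 20) → C = -140
  (1/10, 0) → C = -4/5
  (0, 0) → C = 0
The feasible region has finitely many vertices and no improving ray; the maximum is 0 at (0, 0).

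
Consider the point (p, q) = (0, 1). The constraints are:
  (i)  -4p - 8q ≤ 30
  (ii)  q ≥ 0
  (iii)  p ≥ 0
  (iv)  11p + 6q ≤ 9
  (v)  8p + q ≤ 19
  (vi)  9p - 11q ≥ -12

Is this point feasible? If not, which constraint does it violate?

(i): -8 ≤ 30 ✓
(ii): 1 ≥ 0 ✓
(iii): 0 ≥ 0 ✓
(iv): 6 ≤ 9 ✓
(v): 1 ≤ 19 ✓
(vi): -11 ≥ -12 ✓

feasible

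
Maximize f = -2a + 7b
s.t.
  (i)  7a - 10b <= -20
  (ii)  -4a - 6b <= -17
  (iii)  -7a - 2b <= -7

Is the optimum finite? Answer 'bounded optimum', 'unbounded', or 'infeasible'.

unbounded

From the feasible point (25/41, 199/82), moving in the direction (-2, 7) keeps every constraint satisfied while f increases without bound.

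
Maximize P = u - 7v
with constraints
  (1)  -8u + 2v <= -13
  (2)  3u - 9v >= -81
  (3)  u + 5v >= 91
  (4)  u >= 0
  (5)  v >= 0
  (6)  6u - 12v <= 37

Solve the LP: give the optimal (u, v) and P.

Feasible corners and P = u - 7v:
  (69/4, 59/4) → P = -86
  (145/2, 199/6) → P = -479/3
  (1277/42, 509/42) → P = -381/7

At the optimal vertex, u + 5v = 91 and 6u - 12v = 37.
Solving simultaneously gives u = 1277/42, v = 509/42.

u = 1277/42, v = 509/42, maximum P = -381/7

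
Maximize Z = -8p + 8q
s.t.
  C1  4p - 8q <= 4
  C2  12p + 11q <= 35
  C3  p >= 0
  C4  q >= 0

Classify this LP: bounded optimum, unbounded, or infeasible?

Feasible corners and Z = -8p + 8q:
  (81/35, 23/35) → Z = -464/35
  (1, 0) → Z = -8
  (0, 35/11) → Z = 280/11
  (0, 0) → Z = 0
The feasible region has finitely many vertices and no improving ray; the maximum is 280/11 at (0, 35/11).

bounded optimum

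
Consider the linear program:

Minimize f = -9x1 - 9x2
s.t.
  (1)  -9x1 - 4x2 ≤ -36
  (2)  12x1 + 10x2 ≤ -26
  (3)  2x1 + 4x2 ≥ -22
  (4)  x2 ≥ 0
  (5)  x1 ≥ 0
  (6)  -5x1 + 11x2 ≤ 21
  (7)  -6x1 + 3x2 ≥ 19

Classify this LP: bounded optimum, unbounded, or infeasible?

The boundaries -5x1 + 11x2 = 21 and -6x1 + 3x2 = 19 meet at (-146/51, 31/51), but that point violates -9x1 - 4x2 ≤ -36. Every candidate vertex is excluded by some other constraint, so the feasible region is empty.

infeasible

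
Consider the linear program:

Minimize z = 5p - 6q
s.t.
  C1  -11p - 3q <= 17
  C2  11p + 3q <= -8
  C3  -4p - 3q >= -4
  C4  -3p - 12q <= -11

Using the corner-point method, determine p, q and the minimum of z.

p = -3, q = 16/3, minimum z = -47

Extreme points and z = 5p - 6q:
  (-3, 16/3) → z = -47
  (-79/41, 172/123) → z = -739/41
  (-12/7, 76/21) → z = -212/7
  (-43/41, 145/123) → z = -505/41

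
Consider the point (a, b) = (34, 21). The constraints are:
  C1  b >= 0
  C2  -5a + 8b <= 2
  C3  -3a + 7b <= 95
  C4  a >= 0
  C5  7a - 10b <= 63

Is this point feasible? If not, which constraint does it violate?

feasible

C1: 21 ≥ 0 ✓
C2: -2 ≤ 2 ✓
C3: 45 ≤ 95 ✓
C4: 34 ≥ 0 ✓
C5: 28 ≤ 63 ✓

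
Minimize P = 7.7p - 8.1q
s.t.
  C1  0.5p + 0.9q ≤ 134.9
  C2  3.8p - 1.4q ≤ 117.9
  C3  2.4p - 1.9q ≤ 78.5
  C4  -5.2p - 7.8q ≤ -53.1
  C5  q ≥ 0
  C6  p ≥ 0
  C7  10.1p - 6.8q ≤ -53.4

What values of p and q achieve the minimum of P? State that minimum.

Feasible corners and P = 7.7p - 8.1q:
  (0, 1349/9) → P = -12141/10
  (86926/1249, 138919/1249) → P = -4559137/12490
  (0, 267/34) → P = -21627/340

p = 0, q = 1349/9, minimum P = -12141/10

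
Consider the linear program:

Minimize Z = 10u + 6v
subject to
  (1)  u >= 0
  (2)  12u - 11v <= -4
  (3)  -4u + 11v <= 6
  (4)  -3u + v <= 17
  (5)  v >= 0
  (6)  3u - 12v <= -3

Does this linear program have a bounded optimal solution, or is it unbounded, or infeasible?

Vertices and Z = 10u + 6v:
  (0, 4/11) → Z = 24/11
  (0, 6/11) → Z = 36/11
  (1/4, 7/11) → Z = 139/22
The feasible region has finitely many vertices and no improving ray; the minimum is 24/11 at (0, 4/11).

bounded optimum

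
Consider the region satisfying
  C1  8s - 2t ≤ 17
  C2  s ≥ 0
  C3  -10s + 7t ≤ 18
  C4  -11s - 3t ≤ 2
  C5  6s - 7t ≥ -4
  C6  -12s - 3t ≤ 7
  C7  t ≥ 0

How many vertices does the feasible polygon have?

4

Intersecting each pair of boundary lines and keeping only the points that satisfy every inequality leaves:
  (127/44, 67/22)
  (17/8, 0)
  (0, 4/7)
  (0, 0)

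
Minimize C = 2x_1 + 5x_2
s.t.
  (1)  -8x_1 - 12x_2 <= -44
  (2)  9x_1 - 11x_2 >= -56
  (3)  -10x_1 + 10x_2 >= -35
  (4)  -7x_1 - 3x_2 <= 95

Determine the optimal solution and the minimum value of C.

Feasible corners and C = 2x_1 + 5x_2:
  (-47/49, 211/49) → C = 961/49
  (43/10, 4/5) → C = 63/5
  (189/4, 175/4) → C = 1253/4

The binding constraints are -8x_1 - 12x_2 = -44 and -10x_1 + 10x_2 = -35.
Solving simultaneously gives x_1 = 43/10, x_2 = 4/5.

x_1 = 43/10, x_2 = 4/5, minimum C = 63/5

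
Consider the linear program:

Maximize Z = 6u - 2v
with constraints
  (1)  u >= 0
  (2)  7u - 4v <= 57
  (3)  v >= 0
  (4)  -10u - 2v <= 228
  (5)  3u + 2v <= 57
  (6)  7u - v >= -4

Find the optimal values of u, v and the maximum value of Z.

u = 171/13, v = 114/13, maximum Z = 798/13

Extreme points and Z = 6u - 2v:
  (0, 0) → Z = 0
  (0, 4) → Z = -8
  (57/7, 0) → Z = 342/7
  (171/13, 114/13) → Z = 798/13
  (49/17, 411/17) → Z = -528/17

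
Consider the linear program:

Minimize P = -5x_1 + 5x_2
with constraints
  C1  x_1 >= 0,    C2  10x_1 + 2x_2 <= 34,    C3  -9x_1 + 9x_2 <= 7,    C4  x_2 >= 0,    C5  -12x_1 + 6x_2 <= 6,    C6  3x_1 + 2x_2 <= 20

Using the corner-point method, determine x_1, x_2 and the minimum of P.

Feasible corners and P = -5x_1 + 5x_2:
  (0, 7/9) → P = 35/9
  (0, 0) → P = 0
  (73/27, 94/27) → P = 35/9
  (17/5, 0) → P = -17

At the optimal vertex, 10x_1 + 2x_2 = 34 and x_2 = 0.
Solving simultaneously gives x_1 = 17/5, x_2 = 0.

x_1 = 17/5, x_2 = 0, minimum P = -17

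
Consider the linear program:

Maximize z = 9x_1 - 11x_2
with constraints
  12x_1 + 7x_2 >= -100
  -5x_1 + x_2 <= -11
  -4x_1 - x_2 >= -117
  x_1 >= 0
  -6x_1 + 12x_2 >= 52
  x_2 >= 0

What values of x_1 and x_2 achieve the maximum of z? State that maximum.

x_1 = 676/27, x_2 = 455/27, maximum z = 1079/27

Extreme points and z = 9x_1 - 11x_2:
  (128/9, 541/9) → z = -4799/9
  (92/27, 163/27) → z = -965/27
  (676/27, 455/27) → z = 1079/27

The optimum lies where -4x_1 - x_2 = -117 and -6x_1 + 12x_2 = 52.
Solving simultaneously gives x_1 = 676/27, x_2 = 455/27.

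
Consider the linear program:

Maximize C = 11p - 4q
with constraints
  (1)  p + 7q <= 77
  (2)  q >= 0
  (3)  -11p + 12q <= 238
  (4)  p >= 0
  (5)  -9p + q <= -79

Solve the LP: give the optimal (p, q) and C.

Extreme points and C = 11p - 4q:
  (77, 0) → C = 847
  (315/32, 307/32) → C = 2237/32
  (79/9, 0) → C = 869/9

At the optimal vertex, p + 7q = 77 and q = 0.
Solving simultaneously gives p = 77, q = 0.

p = 77, q = 0, maximum C = 847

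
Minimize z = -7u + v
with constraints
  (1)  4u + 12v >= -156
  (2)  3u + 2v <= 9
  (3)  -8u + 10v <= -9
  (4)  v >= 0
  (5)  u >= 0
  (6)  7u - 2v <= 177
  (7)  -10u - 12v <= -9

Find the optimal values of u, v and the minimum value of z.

Feasible corners and z = -7u + v:
  (54/23, 45/46) → z = -711/46
  (3, 0) → z = -21
  (9/8, 0) → z = -63/8

The binding constraints are 3u + 2v = 9 and v = 0.
Solving simultaneously gives u = 3, v = 0.

u = 3, v = 0, minimum z = -21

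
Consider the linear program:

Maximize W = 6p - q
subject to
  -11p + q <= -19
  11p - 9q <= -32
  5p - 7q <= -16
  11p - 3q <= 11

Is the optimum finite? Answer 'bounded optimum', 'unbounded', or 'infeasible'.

From the feasible point (203/88, 51/8), moving in the direction (3, 11) keeps every constraint satisfied while W increases without bound.

unbounded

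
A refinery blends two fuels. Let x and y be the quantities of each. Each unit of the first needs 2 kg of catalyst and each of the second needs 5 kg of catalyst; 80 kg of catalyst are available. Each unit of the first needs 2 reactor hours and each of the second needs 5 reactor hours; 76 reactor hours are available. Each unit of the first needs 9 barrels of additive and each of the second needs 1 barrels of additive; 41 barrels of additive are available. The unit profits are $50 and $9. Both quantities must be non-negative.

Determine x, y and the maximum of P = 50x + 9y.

x = 3, y = 14, maximum P = 276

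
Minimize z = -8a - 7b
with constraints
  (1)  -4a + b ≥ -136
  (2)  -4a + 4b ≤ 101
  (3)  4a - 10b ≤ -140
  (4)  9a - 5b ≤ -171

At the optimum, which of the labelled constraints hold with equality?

(2) and (4)

Extreme points and z = -8a - 7b:
  (-75/4, 13/2) → z = 209/2
  (-179/16, 225/16) → z = -143/16
  (-101/7, 288/35) → z = 2024/35

The minimum is at (-179/16, 225/16). Substituting into each constraint, equality holds for (2) and (4); the remaining constraints have slack.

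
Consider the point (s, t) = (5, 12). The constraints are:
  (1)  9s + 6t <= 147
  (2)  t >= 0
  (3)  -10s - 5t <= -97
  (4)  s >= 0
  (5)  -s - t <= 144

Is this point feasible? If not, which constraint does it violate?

feasible

(1): 117 ≤ 147 ✓
(2): 12 ≥ 0 ✓
(3): -110 ≤ -97 ✓
(4): 5 ≥ 0 ✓
(5): -17 ≤ 144 ✓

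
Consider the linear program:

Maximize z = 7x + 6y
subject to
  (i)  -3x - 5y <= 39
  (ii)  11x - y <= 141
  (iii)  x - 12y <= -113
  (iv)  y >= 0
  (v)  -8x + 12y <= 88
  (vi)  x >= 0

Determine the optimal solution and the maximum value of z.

x = 445/31, y = 524/31, maximum z = 6259/31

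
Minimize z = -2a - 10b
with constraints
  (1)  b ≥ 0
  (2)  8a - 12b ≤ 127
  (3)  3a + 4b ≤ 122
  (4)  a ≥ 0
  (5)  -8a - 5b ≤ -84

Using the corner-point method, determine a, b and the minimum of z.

a = 0, b = 61/2, minimum z = -305

Vertices and z = -2a - 10b:
  (127/8, 0) → z = -127/4
  (21/2, 0) → z = -21
  (29, 35/4) → z = -291/2
  (0, 61/2) → z = -305
  (0, 84/5) → z = -168

The optimum lies where 3a + 4b = 122 and a = 0.
Solving simultaneously gives a = 0, b = 61/2.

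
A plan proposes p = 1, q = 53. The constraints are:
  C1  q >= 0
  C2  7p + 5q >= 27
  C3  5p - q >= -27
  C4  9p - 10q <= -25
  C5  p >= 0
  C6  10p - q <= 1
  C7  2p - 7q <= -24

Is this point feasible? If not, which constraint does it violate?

Constraint C3: 5p - q = -48, which is not ≥ -27. All other constraints are satisfied.

not feasible — violates C3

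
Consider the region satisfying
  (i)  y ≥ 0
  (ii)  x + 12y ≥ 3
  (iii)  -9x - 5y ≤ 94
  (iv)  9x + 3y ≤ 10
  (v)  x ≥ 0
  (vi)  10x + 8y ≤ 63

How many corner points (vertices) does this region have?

3

Pairwise boundary intersections that survive every other constraint:
  (37/35, 17/105)
  (0, 1/4)
  (0, 10/3)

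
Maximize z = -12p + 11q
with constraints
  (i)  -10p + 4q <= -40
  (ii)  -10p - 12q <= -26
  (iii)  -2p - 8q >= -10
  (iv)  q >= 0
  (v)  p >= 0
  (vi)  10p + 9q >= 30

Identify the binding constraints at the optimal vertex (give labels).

Corner points and z = -12p + 11q:
  (45/11, 5/22) → z = -1025/22
  (4, 0) → z = -48
  (5, 0) → z = -60

The maximum is at (45/11, 5/22). Substituting into each constraint, equality holds for (i) and (iii); the remaining constraints have slack.

(i) and (iii)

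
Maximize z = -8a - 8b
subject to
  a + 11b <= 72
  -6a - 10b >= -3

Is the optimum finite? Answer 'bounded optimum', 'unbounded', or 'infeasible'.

unbounded

From the feasible point (-687/56, 429/56), moving in the direction (-11, 1) keeps every constraint satisfied while z increases without bound.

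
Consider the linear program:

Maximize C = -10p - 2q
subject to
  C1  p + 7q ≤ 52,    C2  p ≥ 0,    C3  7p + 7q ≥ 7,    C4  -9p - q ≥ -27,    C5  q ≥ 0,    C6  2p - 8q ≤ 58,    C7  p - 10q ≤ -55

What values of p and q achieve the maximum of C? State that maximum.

p = 0, q = 11/2, maximum C = -11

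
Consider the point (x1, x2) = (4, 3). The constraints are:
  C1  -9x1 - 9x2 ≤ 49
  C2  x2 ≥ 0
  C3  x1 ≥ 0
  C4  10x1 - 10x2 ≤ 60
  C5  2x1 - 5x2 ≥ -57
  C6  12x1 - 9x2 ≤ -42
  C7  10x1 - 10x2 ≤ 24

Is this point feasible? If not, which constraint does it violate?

not feasible — violates C6

Constraint C6: 12x1 - 9x2 = 21, which is not ≤ -42. All other constraints are satisfied.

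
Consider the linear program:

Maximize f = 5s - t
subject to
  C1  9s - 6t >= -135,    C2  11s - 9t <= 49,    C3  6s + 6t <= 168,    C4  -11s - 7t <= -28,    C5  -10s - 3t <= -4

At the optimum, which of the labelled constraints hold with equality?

C2 and C3

Vertices and f = 5s - t:
  (11/5, 129/5) → f = -74/5
  (-127/29, 462/29) → f = -1097/29
  (301/20, 259/20) → f = 623/10
  (595/176, -21/16) → f = 1603/88
  (-56/37, 236/37) → f = -516/37

The maximum is at (301/20, 259/20). Substituting into each constraint, equality holds for C2 and C3; the remaining constraints have slack.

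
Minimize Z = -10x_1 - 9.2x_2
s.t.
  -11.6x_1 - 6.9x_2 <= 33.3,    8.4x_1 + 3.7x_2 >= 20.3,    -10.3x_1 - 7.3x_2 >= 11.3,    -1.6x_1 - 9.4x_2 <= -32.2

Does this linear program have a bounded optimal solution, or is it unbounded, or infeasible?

infeasible

The boundaries -11.6x_1 - 6.9x_2 = 33.3 and 8.4x_1 + 3.7x_2 = 20.3 meet at (3291/188, -1610/47), but that point violates -1.6x_1 - 9.4x_2 ≤ -32.2. Every candidate vertex is excluded by some other constraint, so the feasible region is empty.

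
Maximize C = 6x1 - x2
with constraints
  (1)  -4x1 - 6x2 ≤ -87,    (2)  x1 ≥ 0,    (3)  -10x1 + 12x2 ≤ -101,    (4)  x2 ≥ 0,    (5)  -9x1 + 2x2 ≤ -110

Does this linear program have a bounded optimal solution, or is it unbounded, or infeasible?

unbounded

From the feasible point (275/18, 233/54), moving in the direction (12, 10) keeps every constraint satisfied while C increases without bound.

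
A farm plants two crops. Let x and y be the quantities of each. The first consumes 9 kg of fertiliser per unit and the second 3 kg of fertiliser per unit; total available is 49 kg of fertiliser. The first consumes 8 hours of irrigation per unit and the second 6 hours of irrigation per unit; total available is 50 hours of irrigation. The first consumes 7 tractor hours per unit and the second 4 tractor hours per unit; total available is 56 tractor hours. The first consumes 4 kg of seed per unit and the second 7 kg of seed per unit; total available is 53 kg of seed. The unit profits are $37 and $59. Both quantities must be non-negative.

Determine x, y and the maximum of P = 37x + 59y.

x = 1, y = 7, maximum P = 450

Corner points and P = 37x + 59y:
  (0, 0) → P = 0
  (0, 53/7) → P = 3127/7
  (49/9, 0) → P = 1813/9
  (24/5, 29/15) → P = 875/3
  (1, 7) → P = 450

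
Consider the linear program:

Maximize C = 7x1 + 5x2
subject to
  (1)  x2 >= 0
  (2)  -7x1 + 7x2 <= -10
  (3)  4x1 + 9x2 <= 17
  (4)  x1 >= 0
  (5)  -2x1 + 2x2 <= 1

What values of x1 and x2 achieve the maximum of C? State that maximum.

Extreme points and C = 7x1 + 5x2:
  (10/7, 0) → C = 10
  (17/4, 0) → C = 119/4
  (209/91, 79/91) → C = 1858/91

x1 = 17/4, x2 = 0, maximum C = 119/4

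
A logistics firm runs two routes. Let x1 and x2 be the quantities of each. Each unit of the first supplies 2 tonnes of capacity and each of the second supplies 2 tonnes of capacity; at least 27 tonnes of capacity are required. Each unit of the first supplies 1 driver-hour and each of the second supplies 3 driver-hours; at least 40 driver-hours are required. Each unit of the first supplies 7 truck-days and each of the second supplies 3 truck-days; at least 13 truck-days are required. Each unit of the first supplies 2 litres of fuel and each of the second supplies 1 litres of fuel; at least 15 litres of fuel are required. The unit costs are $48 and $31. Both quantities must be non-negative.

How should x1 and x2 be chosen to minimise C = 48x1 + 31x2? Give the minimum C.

Vertices and C = 48x1 + 31x2:
  (0, 15) → C = 465
  (40, 0) → C = 1920
  (1, 13) → C = 451
The feasible region is unbounded (it extends along (0, 1), (1, 0)), but C strictly increases along every unbounded feasible direction, so there is no improving ray and the minimum is attained at a vertex.

At the optimal vertex, x1 + 3x2 = 40 and 2x1 + x2 = 15.
Solving simultaneously gives x1 = 1, x2 = 13.

x1 = 1, x2 = 13, minimum C = 451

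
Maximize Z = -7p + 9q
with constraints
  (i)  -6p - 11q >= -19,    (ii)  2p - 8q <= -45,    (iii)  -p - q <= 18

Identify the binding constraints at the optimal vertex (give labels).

Vertices and Z = -7p + 9q:
  (-49/10, 22/5) → Z = 739/10
  (-217/5, 127/5) → Z = 2662/5
  (-189/10, 9/10) → Z = 702/5

The maximum is at (-217/5, 127/5). Substituting into each constraint, equality holds for (i) and (iii); the remaining constraints have slack.

(i) and (iii)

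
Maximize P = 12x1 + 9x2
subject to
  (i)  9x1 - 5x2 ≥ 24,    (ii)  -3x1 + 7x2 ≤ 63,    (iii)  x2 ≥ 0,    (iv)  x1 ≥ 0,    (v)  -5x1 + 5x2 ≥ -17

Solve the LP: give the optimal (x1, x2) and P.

x1 = 217/10, x2 = 183/10, maximum P = 4251/10

Corner points and P = 12x1 + 9x2:
  (161/16, 213/16) → P = 3849/16
  (8/3, 0) → P = 32
  (217/10, 183/10) → P = 4251/10
  (17/5, 0) → P = 204/5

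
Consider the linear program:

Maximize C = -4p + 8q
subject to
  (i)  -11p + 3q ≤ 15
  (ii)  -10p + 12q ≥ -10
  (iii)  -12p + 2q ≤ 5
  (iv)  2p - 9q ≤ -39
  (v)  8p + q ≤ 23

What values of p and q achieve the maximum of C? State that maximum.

p = 54/35, q = 373/35, maximum C = 2768/35

Vertices and C = -4p + 8q:
  (15/14, 125/14) → C = 470/7
  (54/35, 373/35) → C = 2768/35
  (33/104, 229/52) → C = 883/26
  (84/37, 179/37) → C = 1096/37

At the optimal vertex, -11p + 3q = 15 and 8p + q = 23.
Solving simultaneously gives p = 54/35, q = 373/35.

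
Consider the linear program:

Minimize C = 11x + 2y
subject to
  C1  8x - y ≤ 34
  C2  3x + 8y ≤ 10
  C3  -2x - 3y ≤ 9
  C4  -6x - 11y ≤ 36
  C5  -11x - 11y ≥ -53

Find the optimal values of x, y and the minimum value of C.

x = -102/7, y = 47/7, minimum C = -1028/7

Extreme points and C = 11x + 2y:
  (282/67, -22/67) → C = 3058/67
  (169/47, -246/47) → C = 1367/47
  (-102/7, 47/7) → C = -1028/7
  (9/4, -9/2) → C = 63/4

The binding constraints are 3x + 8y = 10 and -2x - 3y = 9.
Solving simultaneously gives x = -102/7, y = 47/7.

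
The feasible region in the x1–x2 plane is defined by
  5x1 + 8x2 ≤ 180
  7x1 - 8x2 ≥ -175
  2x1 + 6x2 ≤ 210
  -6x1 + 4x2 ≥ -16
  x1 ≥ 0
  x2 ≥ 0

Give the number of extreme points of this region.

5

Intersecting each pair of boundary lines and keeping only the points that satisfy every inequality leaves:
  (5/12, 2135/96)
  (212/17, 250/17)
  (0, 175/8)
  (8/3, 0)
  (0, 0)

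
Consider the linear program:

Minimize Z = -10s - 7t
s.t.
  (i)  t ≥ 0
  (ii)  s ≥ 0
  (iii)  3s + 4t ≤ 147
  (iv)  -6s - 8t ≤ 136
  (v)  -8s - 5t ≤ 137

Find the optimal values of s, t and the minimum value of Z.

s = 49, t = 0, minimum Z = -490

Extreme points and Z = -10s - 7t:
  (0, 0) → Z = 0
  (49, 0) → Z = -490
  (0, 147/4) → Z = -1029/4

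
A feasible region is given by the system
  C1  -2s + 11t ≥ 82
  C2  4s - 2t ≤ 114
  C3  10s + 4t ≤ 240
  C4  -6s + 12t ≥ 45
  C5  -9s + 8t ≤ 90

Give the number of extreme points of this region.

Of the 10 pairwise boundary intersections, those satisfying every inequality are:
  (163/14, 67/7)
  (-334/83, 558/83)
  (75/4, 105/8)
  (390/29, 765/29)

4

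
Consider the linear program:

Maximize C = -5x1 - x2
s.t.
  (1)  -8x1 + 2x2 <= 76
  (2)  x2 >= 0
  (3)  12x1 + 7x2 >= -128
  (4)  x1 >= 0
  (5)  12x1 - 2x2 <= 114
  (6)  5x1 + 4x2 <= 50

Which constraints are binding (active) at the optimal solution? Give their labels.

(2) and (4)

Feasible corners and C = -5x1 - x2:
  (0, 0) → C = 0
  (19/2, 0) → C = -95/2
  (0, 25/2) → C = -25/2
  (278/29, 15/29) → C = -1405/29

The maximum is at (0, 0). Substituting into each constraint, equality holds for (2) and (4); the remaining constraints have slack.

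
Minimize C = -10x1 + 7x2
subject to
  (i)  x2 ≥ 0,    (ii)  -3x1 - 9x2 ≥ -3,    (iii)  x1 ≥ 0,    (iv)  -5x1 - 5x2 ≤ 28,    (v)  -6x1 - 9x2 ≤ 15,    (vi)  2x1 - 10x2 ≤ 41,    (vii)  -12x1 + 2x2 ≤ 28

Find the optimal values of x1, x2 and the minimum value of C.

x1 = 1, x2 = 0, minimum C = -10

At the optimal vertex, x2 = 0 and -3x1 - 9x2 = -3.
Solving simultaneously gives x1 = 1, x2 = 0.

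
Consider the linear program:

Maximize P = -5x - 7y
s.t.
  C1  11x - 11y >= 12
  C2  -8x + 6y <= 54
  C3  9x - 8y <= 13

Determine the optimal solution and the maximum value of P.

Corner points and P = -5x - 7y:
  (-333/11, -345/11) → P = 4080/11
  (47/11, 35/11) → P = -480/11
  (-51, -59) → P = 668

At the optimal vertex, -8x + 6y = 54 and 9x - 8y = 13.
Solving simultaneously gives x = -51, y = -59.

x = -51, y = -59, maximum P = 668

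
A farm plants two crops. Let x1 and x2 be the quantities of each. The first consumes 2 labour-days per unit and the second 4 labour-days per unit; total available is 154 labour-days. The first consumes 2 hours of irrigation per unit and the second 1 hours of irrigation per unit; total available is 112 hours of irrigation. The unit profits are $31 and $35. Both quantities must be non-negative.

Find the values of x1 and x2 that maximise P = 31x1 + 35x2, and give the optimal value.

x1 = 49, x2 = 14, maximum P = 2009

Corner points and P = 31x1 + 35x2:
  (0, 0) → P = 0
  (0, 77/2) → P = 2695/2
  (56, 0) → P = 1736
  (49, 14) → P = 2009

The binding constraints are 2x1 + 4x2 = 154 and 2x1 + x2 = 112.
Solving simultaneously gives x1 = 49, x2 = 14.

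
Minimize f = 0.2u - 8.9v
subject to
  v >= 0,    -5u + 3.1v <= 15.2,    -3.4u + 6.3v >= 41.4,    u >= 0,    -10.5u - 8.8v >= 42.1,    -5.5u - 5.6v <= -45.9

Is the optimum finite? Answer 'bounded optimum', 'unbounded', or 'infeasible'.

The boundaries -5u + 3.1v = 15.2 and -3.4u + 6.3v = 41.4 meet at (1629/1048, 3883/524), but that point violates -10.5u - 8.8v ≥ 42.1. Every candidate vertex is excluded by some other constraint, so the feasible region is empty.

infeasible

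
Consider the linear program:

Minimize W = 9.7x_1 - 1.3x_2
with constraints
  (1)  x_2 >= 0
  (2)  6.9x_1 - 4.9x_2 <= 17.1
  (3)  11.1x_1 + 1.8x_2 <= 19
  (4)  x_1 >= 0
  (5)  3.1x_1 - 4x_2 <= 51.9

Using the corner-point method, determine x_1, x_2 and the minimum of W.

x_1 = 0, x_2 = 95/9, minimum W = -247/18

Feasible corners and W = 9.7x_1 - 1.3x_2:
  (190/111, 0) → W = 1843/111
  (0, 0) → W = 0
  (0, 95/9) → W = -247/18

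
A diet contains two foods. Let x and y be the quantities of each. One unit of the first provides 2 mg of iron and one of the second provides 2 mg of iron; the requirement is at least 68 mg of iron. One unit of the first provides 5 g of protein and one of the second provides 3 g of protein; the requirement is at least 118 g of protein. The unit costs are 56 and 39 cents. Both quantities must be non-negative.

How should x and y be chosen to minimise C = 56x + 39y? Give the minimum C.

The feasible region is unbounded (it extends along (0, 1), (1, 0)), but C strictly increases along every unbounded feasible direction, so there is no improving ray and the minimum is attained at a vertex.

The optimum lies where 2x + 2y = 68 and 5x + 3y = 118.
Solving simultaneously gives x = 8, y = 26.

x = 8, y = 26, minimum C = 1462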